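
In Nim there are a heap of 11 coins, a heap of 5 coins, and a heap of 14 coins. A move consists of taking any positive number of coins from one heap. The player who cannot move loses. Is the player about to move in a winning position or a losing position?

Losing position

Bitwise XOR of the heap sizes:
  1011  (11)
  0101  (5)
  1110  (14)
  ----
  0000  (0)
The nim-sum is 0, so this is a P-position: the player to move is in a losing position under optimal play.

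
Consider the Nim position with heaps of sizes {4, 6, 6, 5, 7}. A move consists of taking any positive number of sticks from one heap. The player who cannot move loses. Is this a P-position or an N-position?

Compute the nim-sum pairwise:
4 ⊕ 6 = 2
2 ⊕ 6 = 4
4 ⊕ 5 = 1
1 ⊕ 7 = 6
The nim-sum is 6 ≠ 0, so this is an N-position: the player to move can win.

N-position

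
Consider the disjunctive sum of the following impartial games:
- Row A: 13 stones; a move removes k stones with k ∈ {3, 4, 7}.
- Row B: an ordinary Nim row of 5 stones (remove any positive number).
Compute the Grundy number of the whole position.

For row A, compute g(0), g(1), … with moves {3, 4, 7}:
g(0) = mex{} = 0
g(1) = mex{} = 0
g(2) = mex{} = 0
g(3) = mex{0} = 1
g(4) = mex{0} = 1
g(5) = mex{0} = 1
g(6) = mex{0,1} = 2
g(7) = mex{0,1} = 2
g(8) = mex{0,1} = 2
g(9) = mex{0,1,2} = 3
g(10) = mex{1,2} = 0
g(11) = mex{1,2} = 0
g(12) = mex{1,2,3} = 0
g(13) = mex{0,2,3} = 1
So g(13) = 1.
Row B is a plain Nim row of size 5, so its Grundy value is 5.
The value of a disjunctive sum is the nim-sum of the parts.
Combined value = 1 ⊕ 5 = 4.

4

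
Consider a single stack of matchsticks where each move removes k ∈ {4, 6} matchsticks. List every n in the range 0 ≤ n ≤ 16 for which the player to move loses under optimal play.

0, 1, 2, 3, 10, 11, 12, 13

Grundy values for subtraction set {4, 6}:
k:     0  1  2  3  4  5  6  7  8  9 10 11 12 13 14 15 16
g(k):  0  0  0  0  1  1  1  1  2  2  0  0  0  0  1  1  1
The P-positions (g = 0) in 0..16 are 0, 1, 2, 3, 10, 11, 12, 13.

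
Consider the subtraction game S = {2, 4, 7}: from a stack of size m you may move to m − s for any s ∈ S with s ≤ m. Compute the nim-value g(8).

1

Compute g(0), g(1), … for moves {2, 4, 7}:
k:     0  1  2  3  4  5  6  7  8
g(k):  0  0  1  1  2  2  0  3  1
So g(8) = 1.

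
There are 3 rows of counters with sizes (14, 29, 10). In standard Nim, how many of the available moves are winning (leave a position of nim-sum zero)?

1

Nim-sum: 14 ^ 29 ^ 10 = 25.
The overall nim-sum is X = 25. A row of size p has a winning move iff p XOR X < p (reduce it to p XOR X).
  14: 14 XOR 25 = 23 ≥ 14 — no move.
  29: 29 XOR 25 = 4 < 29 — winning move (to 4).
  10: 10 XOR 25 = 19 ≥ 10 — no move.
That gives 1 winning move.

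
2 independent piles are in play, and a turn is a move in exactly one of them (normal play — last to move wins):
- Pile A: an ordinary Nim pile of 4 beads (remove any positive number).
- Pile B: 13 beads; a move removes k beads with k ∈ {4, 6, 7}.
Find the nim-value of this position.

Pile A is a plain Nim pile of size 4, so its Grundy value is 4.
Build the Grundy sequence for pile B with g(k) = mex{g(k−s) : s ∈ {4, 6, 7}, s ≤ k}:
k:     0  1  2  3  4  5  6  7  8  9 10 11 12 13
g(k):  0  0  0  0  1  1  1  1  2  2  2  0  0  0
So g(13) = 0.
The value of a disjunctive sum is the nim-sum of the parts.
Combined value = 4 XOR 0 = 4.

4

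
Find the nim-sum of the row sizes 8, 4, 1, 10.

Compute the nim-sum pairwise:
8 ⊕ 4 = 12
12 ⊕ 1 = 13
13 ⊕ 10 = 7

7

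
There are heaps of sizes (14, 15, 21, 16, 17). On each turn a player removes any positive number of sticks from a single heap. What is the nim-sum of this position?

21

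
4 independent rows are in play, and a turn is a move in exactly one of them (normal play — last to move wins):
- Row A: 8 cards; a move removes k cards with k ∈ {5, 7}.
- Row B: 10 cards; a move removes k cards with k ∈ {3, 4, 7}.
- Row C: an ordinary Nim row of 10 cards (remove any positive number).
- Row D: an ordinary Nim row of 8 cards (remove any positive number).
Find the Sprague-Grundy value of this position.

Grundy values for row A (subtraction set {5, 7}):
g(0) = mex{} = 0
g(1) = mex{} = 0
g(2) = mex{} = 0
g(3) = mex{} = 0
g(4) = mex{} = 0
g(5) = mex{0} = 1
g(6) = mex{0} = 1
g(7) = mex{0} = 1
g(8) = mex{0} = 1
So g(8) = 1.
Grundy values for row B (subtraction set {3, 4, 7}):
k:     0  1  2  3  4  5  6  7  8  9 10
g(k):  0  0  0  1  1  1  2  2  2  3  0
So g(10) = 0.
Row C is a plain Nim row of size 10, so its Grundy value is 10.
Row D is a plain Nim row of size 8, so its Grundy value is 8.
By the Sprague-Grundy theorem, the Grundy value of a sum of independent games is the XOR of the component values.
Combined value = 1 ⊕ 0 ⊕ 10 ⊕ 8 = 3.

3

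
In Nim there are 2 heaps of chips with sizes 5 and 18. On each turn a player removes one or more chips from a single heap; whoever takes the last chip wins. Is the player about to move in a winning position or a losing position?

Winning position

Compute the nim-sum pairwise:
5 ^ 18 = 23
The nim-sum is 23 ≠ 0, so this is an N-position: the player to move can win.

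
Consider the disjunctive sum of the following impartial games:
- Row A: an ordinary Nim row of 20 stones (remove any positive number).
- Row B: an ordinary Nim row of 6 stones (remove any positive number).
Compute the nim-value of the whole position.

18

Row A is a plain Nim row of size 20, so its Grundy value is 20.
Row B is a plain Nim row of size 6, so its Grundy value is 6.
The value of a disjunctive sum is the nim-sum of the parts.
Combined value = 20 XOR 6 = 18.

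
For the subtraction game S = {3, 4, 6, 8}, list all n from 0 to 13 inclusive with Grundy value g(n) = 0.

0, 1, 2, 11, 12, 13

Build the Grundy sequence with g(k) = mex{g(k−s) : s ∈ {3, 4, 6, 8}, s ≤ k}:
g(0) = mex{} = 0
g(1) = mex{} = 0
g(2) = mex{} = 0
g(3) = mex{0} = 1
g(4) = mex{0} = 1
g(5) = mex{0} = 1
g(6) = mex{0,1} = 2
g(7) = mex{0,1} = 2
g(8) = mex{0,1} = 2
g(9) = mex{0,1,2} = 3
g(10) = mex{0,1,2} = 3
g(11) = mex{1,2} = 0
g(12) = mex{1,2,3} = 0
g(13) = mex{1,2,3} = 0
The P-positions (g = 0) in 0..13 are 0, 1, 2, 11, 12, 13.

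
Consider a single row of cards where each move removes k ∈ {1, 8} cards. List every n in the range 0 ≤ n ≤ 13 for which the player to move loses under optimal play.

0, 2, 4, 6, 9, 11, 13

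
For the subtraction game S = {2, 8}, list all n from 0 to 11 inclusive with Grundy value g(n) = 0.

0, 1, 4, 5, 10, 11

Compute g(0), g(1), … for moves {2, 8}:
k:     0  1  2  3  4  5  6  7  8  9 10 11
g(k):  0  0  1  1  0  0  1  1  2  2  0  0
The P-positions (g = 0) in 0..11 are 0, 1, 4, 5, 10, 11.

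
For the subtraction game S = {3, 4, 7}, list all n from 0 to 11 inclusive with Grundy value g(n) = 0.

Build the Grundy sequence with g(k) = mex{g(k−s) : s ∈ {3, 4, 7}, s ≤ k}:
g(0) = mex{} = 0
g(1) = mex{} = 0
g(2) = mex{} = 0
g(3) = mex{0} = 1
g(4) = mex{0} = 1
g(5) = mex{0} = 1
g(6) = mex{0,1} = 2
g(7) = mex{0,1} = 2
g(8) = mex{0,1} = 2
g(9) = mex{0,1,2} = 3
g(10) = mex{1,2} = 0
g(11) = mex{1,2} = 0
The P-positions (g = 0) in 0..11 are 0, 1, 2, 10, 11.

0, 1, 2, 10, 11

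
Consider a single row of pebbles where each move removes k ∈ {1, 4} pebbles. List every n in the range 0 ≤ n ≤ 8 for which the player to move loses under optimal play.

0, 2, 5, 7

Compute g(0), g(1), … for moves {1, 4}:
g(0) = mex{} = 0
g(1) = mex{0} = 1
g(2) = mex{1} = 0
g(3) = mex{0} = 1
g(4) = mex{0,1} = 2
g(5) = mex{1,2} = 0
g(6) = mex{0} = 1
g(7) = mex{1} = 0
g(8) = mex{0,2} = 1
The P-positions (g = 0) in 0..8 are 0, 2, 5, 7.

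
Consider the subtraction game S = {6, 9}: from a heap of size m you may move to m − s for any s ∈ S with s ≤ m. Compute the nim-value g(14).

2

Compute g(0), g(1), … for moves {6, 9}:
g(0) = mex{} = 0
g(1) = mex{} = 0
g(2) = mex{} = 0
g(3) = mex{} = 0
g(4) = mex{} = 0
g(5) = mex{} = 0
g(6) = mex{0} = 1
g(7) = mex{0} = 1
g(8) = mex{0} = 1
g(9) = mex{0} = 1
g(10) = mex{0} = 1
g(11) = mex{0} = 1
g(12) = mex{0,1} = 2
g(13) = mex{0,1} = 2
g(14) = mex{0,1} = 2
So g(14) = 2.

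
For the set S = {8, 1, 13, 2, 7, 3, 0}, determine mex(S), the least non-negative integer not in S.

The values 0, 1, 2, 3 are all present; 4 is the first non-negative integer missing from the set.

4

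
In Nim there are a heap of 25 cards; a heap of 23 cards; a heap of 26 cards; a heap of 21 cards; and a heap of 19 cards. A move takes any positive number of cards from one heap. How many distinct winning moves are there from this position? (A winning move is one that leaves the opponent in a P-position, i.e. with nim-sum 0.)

Nim-sum: 25 ⊕ 23 ⊕ 26 ⊕ 21 ⊕ 19 = 18.
The overall nim-sum is X = 18. A heap of size p has a winning move iff p XOR X < p (reduce it to p XOR X).
  25: 25 XOR 18 = 11 < 25 — winning move (to 11).
  23: 23 XOR 18 = 5 < 23 — winning move (to 5).
  26: 26 XOR 18 = 8 < 26 — winning move (to 8).
  21: 21 XOR 18 = 7 < 21 — winning move (to 7).
  19: 19 XOR 18 = 1 < 19 — winning move (to 1).
That gives 5 winning moves.

5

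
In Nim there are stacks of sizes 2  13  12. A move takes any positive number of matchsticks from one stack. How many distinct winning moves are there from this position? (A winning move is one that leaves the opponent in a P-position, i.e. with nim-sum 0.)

In binary:
  0010  (2)
  1101  (13)
  1100  (12)
  ----
  0011  (3)
The overall nim-sum is X = 3. A stack of size p has a winning move iff p XOR X < p (reduce it to p XOR X).
  2: 2 XOR 3 = 1 < 2 — winning move (to 1).
  13: 13 XOR 3 = 14 ≥ 13 — no move.
  12: 12 XOR 3 = 15 ≥ 12 — no move.
That gives 1 winning move.

1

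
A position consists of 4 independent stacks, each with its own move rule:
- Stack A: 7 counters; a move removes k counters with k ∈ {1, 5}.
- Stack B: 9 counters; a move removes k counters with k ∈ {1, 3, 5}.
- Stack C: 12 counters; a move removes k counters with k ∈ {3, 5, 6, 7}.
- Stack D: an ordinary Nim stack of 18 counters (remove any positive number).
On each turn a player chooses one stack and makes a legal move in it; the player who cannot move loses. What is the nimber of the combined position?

For stack A, compute g(0), g(1), … with moves {1, 5}:
k:     0  1  2  3  4  5  6  7
g(k):  0  1  0  1  0  1  0  1
So g(7) = 1.
For stack B, compute g(0), g(1), … with moves {1, 3, 5}:
k:     0  1  2  3  4  5  6  7  8  9
g(k):  0  1  0  1  0  1  0  1  0  1
So g(9) = 1.
Build the Grundy sequence for stack C with g(k) = mex{g(k−s) : s ∈ {3, 5, 6, 7}, s ≤ k}:
g(0) = mex{} = 0
g(1) = mex{} = 0
g(2) = mex{} = 0
g(3) = mex{0} = 1
g(4) = mex{0} = 1
g(5) = mex{0} = 1
g(6) = mex{0,1} = 2
g(7) = mex{0,1} = 2
g(8) = mex{0,1} = 2
g(9) = mex{0,1,2} = 3
g(10) = mex{1,2} = 0
g(11) = mex{1,2} = 0
g(12) = mex{1,2,3} = 0
So g(12) = 0.
Stack D is a plain Nim stack of size 18, so its Grundy value is 18.
By the Sprague-Grundy theorem, the Grundy value of a sum of independent games is the XOR of the component values.
Combined value = 1 XOR 1 XOR 0 XOR 18 = 18.

18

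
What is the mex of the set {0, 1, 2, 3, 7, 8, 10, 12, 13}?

4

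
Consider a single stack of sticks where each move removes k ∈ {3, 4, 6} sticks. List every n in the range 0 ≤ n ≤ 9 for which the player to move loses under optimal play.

0, 1, 2, 9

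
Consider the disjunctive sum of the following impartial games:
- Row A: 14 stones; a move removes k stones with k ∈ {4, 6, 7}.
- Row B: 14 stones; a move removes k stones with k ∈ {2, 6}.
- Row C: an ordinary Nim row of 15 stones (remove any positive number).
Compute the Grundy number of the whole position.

Grundy values for row A (subtraction set {4, 6, 7}):
k:     0  1  2  3  4  5  6  7  8  9 10 11 12 13 14
g(k):  0  0  0  0  1  1  1  1  2  2  2  0  0  0  0
So g(14) = 0.
Build the Grundy sequence for row B with g(k) = mex{g(k−s) : s ∈ {2, 6}, s ≤ k}:
g(0) = mex{} = 0
g(1) = mex{} = 0
g(2) = mex{0} = 1
g(3) = mex{0} = 1
g(4) = mex{1} = 0
g(5) = mex{1} = 0
g(6) = mex{0} = 1
g(7) = mex{0} = 1
g(8) = mex{1} = 0
g(9) = mex{1} = 0
g(10) = mex{0} = 1
g(11) = mex{0} = 1
g(12) = mex{1} = 0
g(13) = mex{1} = 0
g(14) = mex{0} = 1
So g(14) = 1.
Row C is a plain Nim row of size 15, so its Grundy value is 15.
The value of a disjunctive sum is the nim-sum of the parts.
Combined value = 0 ⊕ 1 ⊕ 15 = 14.

14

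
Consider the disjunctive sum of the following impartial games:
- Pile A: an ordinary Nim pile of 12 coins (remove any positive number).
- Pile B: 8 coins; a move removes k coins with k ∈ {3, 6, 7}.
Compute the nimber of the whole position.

14

Pile A is a plain Nim pile of size 12, so its Grundy value is 12.
Build the Grundy sequence for pile B with g(k) = mex{g(k−s) : s ∈ {3, 6, 7}, s ≤ k}:
g(0) = mex{} = 0
g(1) = mex{} = 0
g(2) = mex{} = 0
g(3) = mex{0} = 1
g(4) = mex{0} = 1
g(5) = mex{0} = 1
g(6) = mex{0,1} = 2
g(7) = mex{0,1} = 2
g(8) = mex{0,1} = 2
So g(8) = 2.
By the Sprague-Grundy theorem, the Grundy value of a sum of independent games is the XOR of the component values.
Combined value = 12 ⊕ 2 = 14.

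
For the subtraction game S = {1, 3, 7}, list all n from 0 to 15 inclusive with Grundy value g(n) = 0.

0, 2, 4, 6, 8, 10, 12, 14

Grundy values for subtraction set {1, 3, 7}:
k:     0  1  2  3  4  5  6  7  8  9 10 11 12 13 14 15
g(k):  0  1  0  1  0  1  0  1  0  1  0  1  0  1  0  1
The P-positions (g = 0) in 0..15 are 0, 2, 4, 6, 8, 10, 12, 14.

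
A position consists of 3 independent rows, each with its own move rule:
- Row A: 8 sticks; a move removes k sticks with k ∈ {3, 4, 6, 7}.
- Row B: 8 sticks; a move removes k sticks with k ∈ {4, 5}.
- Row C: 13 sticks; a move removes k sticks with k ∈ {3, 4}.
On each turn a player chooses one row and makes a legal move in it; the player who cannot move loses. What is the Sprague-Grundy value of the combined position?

Grundy values for row A (subtraction set {3, 4, 6, 7}):
g(0) = mex{} = 0
g(1) = mex{} = 0
g(2) = mex{} = 0
g(3) = mex{0} = 1
g(4) = mex{0} = 1
g(5) = mex{0} = 1
g(6) = mex{0,1} = 2
g(7) = mex{0,1} = 2
g(8) = mex{0,1} = 2
So g(8) = 2.
For row B, compute g(0), g(1), … with moves {4, 5}:
k:     0  1  2  3  4  5  6  7  8
g(k):  0  0  0  0  1  1  1  1  2
So g(8) = 2.
For row C, compute g(0), g(1), … with moves {3, 4}:
k:     0  1  2  3  4  5  6  7  8  9 10 11 12 13
g(k):  0  0  0  1  1  1  2  0  0  0  1  1  1  2
So g(13) = 2.
By the Sprague-Grundy theorem, the Grundy value of a sum of independent games is the XOR of the component values.
Combined value = 2 ⊕ 2 ⊕ 2 = 2.

2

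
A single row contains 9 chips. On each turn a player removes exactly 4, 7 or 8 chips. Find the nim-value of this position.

2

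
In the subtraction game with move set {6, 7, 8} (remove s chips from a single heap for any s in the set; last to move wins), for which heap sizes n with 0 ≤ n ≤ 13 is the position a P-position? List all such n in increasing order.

Compute g(0), g(1), … for moves {6, 7, 8}:
g(0) = mex{} = 0
g(1) = mex{} = 0
g(2) = mex{} = 0
g(3) = mex{} = 0
g(4) = mex{} = 0
g(5) = mex{} = 0
g(6) = mex{0} = 1
g(7) = mex{0} = 1
g(8) = mex{0} = 1
g(9) = mex{0} = 1
g(10) = mex{0} = 1
g(11) = mex{0} = 1
g(12) = mex{0,1} = 2
g(13) = mex{0,1} = 2
The P-positions (g = 0) in 0..13 are 0, 1, 2, 3, 4, 5.

0, 1, 2, 3, 4, 5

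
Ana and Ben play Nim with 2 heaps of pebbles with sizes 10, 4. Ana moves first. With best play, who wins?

In binary:
  1010  (10)
  0100  (4)
  ----
  1110  (14)
The nim-sum is 14 ≠ 0, so this is an N-position: the player to move can win; Ana has a winning move.

Ana wins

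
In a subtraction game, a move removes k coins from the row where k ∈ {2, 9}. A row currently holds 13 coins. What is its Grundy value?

Grundy values for subtraction set {2, 9}:
g(0) = mex{} = 0
g(1) = mex{} = 0
g(2) = mex{0} = 1
g(3) = mex{0} = 1
g(4) = mex{1} = 0
g(5) = mex{1} = 0
g(6) = mex{0} = 1
g(7) = mex{0} = 1
g(8) = mex{1} = 0
g(9) = mex{0,1} = 2
g(10) = mex{0} = 1
g(11) = mex{1,2} = 0
g(12) = mex{1} = 0
g(13) = mex{0} = 1
So g(13) = 1.

1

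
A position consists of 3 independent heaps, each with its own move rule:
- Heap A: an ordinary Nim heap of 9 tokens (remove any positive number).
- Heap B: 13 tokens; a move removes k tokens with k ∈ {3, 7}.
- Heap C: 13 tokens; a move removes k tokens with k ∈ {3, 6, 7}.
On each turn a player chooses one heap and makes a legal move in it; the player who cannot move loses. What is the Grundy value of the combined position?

9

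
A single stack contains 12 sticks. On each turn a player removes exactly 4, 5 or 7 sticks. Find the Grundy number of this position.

0

Build the Grundy sequence with g(k) = mex{g(k−s) : s ∈ {4, 5, 7}, s ≤ k}:
g(0) = mex{} = 0
g(1) = mex{} = 0
g(2) = mex{} = 0
g(3) = mex{} = 0
g(4) = mex{0} = 1
g(5) = mex{0} = 1
g(6) = mex{0} = 1
g(7) = mex{0} = 1
g(8) = mex{0,1} = 2
g(9) = mex{0,1} = 2
g(10) = mex{0,1} = 2
g(11) = mex{1} = 0
g(12) = mex{1,2} = 0
So g(12) = 0.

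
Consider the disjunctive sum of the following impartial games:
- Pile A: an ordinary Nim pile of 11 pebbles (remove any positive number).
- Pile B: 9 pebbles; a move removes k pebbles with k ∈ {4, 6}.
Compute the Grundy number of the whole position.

9

Pile A is a plain Nim pile of size 11, so its Grundy value is 11.
For pile B, compute g(0), g(1), … with moves {4, 6}:
k:     0  1  2  3  4  5  6  7  8  9
g(k):  0  0  0  0  1  1  1  1  2  2
So g(9) = 2.
By the Sprague-Grundy theorem, the Grundy value of a sum of independent games is the XOR of the component values.
Combined value = 11 XOR 2 = 9.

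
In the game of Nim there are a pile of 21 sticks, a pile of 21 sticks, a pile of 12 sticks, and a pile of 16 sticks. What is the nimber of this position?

Nim-sum: 21 ⊕ 21 ⊕ 12 ⊕ 16 = 28.

28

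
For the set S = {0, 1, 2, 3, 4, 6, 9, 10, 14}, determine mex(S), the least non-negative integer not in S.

5

The values 0, 1, 2, 3, 4 are all present; 5 is the first non-negative integer missing from the set.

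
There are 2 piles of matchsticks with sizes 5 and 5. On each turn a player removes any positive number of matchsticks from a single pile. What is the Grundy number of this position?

0

Nim-sum: 5 XOR 5 = 0.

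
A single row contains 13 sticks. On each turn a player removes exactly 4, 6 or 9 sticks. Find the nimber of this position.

Grundy values for subtraction set {4, 6, 9}:
g(0) = mex{} = 0
g(1) = mex{} = 0
g(2) = mex{} = 0
g(3) = mex{} = 0
g(4) = mex{0} = 1
g(5) = mex{0} = 1
g(6) = mex{0} = 1
g(7) = mex{0} = 1
g(8) = mex{0,1} = 2
g(9) = mex{0,1} = 2
g(10) = mex{0,1} = 2
g(11) = mex{0,1} = 2
g(12) = mex{0,1,2} = 3
g(13) = mex{1,2} = 0
So g(13) = 0.

0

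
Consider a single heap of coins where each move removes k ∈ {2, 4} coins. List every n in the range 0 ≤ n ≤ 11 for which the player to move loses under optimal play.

0, 1, 6, 7

Build the Grundy sequence with g(k) = mex{g(k−s) : s ∈ {2, 4}, s ≤ k}:
k:     0  1  2  3  4  5  6  7  8  9 10 11
g(k):  0  0  1  1  2  2  0  0  1  1  2  2
The P-positions (g = 0) in 0..11 are 0, 1, 6, 7.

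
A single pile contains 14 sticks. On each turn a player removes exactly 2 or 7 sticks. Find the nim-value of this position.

0

Build the Grundy sequence with g(k) = mex{g(k−s) : s ∈ {2, 7}, s ≤ k}:
g(0) = mex{} = 0
g(1) = mex{} = 0
g(2) = mex{0} = 1
g(3) = mex{0} = 1
g(4) = mex{1} = 0
g(5) = mex{1} = 0
g(6) = mex{0} = 1
g(7) = mex{0} = 1
g(8) = mex{0,1} = 2
g(9) = mex{1} = 0
g(10) = mex{1,2} = 0
g(11) = mex{0} = 1
g(12) = mex{0} = 1
g(13) = mex{1} = 0
g(14) = mex{1} = 0
So g(14) = 0.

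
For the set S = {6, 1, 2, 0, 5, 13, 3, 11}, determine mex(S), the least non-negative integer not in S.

The values 0, 1, 2, 3 are all present; 4 is the first non-negative integer missing from the set.

4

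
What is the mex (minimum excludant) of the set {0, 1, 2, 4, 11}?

The values 0, 1, 2 are all present; 3 is the first non-negative integer missing from the set.

3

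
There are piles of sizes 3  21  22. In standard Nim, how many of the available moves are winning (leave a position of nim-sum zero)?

0

Nim-sum: 3 XOR 21 XOR 22 = 0.
The nim-sum is already 0, so every move leaves a nonzero nim-sum — there are no winning moves.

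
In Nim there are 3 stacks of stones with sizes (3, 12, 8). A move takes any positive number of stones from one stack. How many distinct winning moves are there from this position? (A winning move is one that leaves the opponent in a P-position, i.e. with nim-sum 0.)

Compute the nim-sum pairwise:
3 ⊕ 12 = 15
15 ⊕ 8 = 7
The overall nim-sum is X = 7. A stack of size p has a winning move iff p XOR X < p (reduce it to p XOR X).
  3: 3 XOR 7 = 4 ≥ 3 — no move.
  12: 12 XOR 7 = 11 < 12 — winning move (to 11).
  8: 8 XOR 7 = 15 ≥ 8 — no move.
That gives 1 winning move.

1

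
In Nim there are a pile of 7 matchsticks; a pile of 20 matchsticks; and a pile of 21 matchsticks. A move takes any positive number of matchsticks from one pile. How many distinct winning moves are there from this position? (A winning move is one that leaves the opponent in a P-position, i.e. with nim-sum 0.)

3

In binary:
  00111  (7)
  10100  (20)
  10101  (21)
  -----
  00110  (6)
The overall nim-sum is X = 6. A pile of size p has a winning move iff p XOR X < p (reduce it to p XOR X).
  7: 7 XOR 6 = 1 < 7 — winning move (to 1).
  20: 20 XOR 6 = 18 < 20 — winning move (to 18).
  21: 21 XOR 6 = 19 < 21 — winning move (to 19).
That gives 3 winning moves.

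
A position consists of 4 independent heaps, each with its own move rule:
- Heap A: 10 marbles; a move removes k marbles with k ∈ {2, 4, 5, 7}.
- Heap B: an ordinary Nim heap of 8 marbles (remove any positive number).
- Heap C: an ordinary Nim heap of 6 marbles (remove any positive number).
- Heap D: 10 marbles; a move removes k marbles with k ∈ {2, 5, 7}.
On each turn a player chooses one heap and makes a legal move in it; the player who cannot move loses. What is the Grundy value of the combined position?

For heap A, compute g(0), g(1), … with moves {2, 4, 5, 7}:
g(0) = mex{} = 0
g(1) = mex{} = 0
g(2) = mex{0} = 1
g(3) = mex{0} = 1
g(4) = mex{0,1} = 2
g(5) = mex{0,1} = 2
g(6) = mex{0,1,2} = 3
g(7) = mex{0,1,2} = 3
g(8) = mex{0,1,2,3} = 4
g(9) = mex{1,2,3} = 0
g(10) = mex{1,2,3,4} = 0
So g(10) = 0.
Heap B is a plain Nim heap of size 8, so its Grundy value is 8.
Heap C is a plain Nim heap of size 6, so its Grundy value is 6.
For heap D, compute g(0), g(1), … with moves {2, 5, 7}:
k:     0  1  2  3  4  5  6  7  8  9 10
g(k):  0  0  1  1  0  2  1  3  2  2  0
So g(10) = 0.
By the Sprague-Grundy theorem, the Grundy value of a sum of independent games is the XOR of the component values.
Combined value = 0 XOR 8 XOR 6 XOR 0 = 14.

14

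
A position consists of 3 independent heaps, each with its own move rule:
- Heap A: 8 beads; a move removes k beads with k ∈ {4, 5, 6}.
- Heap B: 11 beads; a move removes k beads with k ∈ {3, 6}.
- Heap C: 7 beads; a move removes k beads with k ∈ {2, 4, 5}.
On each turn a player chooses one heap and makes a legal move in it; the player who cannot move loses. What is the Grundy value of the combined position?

2

Grundy values for heap A (subtraction set {4, 5, 6}):
k:     0  1  2  3  4  5  6  7  8
g(k):  0  0  0  0  1  1  1  1  2
So g(8) = 2.
Build the Grundy sequence for heap B with g(k) = mex{g(k−s) : s ∈ {3, 6}, s ≤ k}:
g(0) = mex{} = 0
g(1) = mex{} = 0
g(2) = mex{} = 0
g(3) = mex{0} = 1
g(4) = mex{0} = 1
g(5) = mex{0} = 1
g(6) = mex{0,1} = 2
g(7) = mex{0,1} = 2
g(8) = mex{0,1} = 2
g(9) = mex{1,2} = 0
g(10) = mex{1,2} = 0
g(11) = mex{1,2} = 0
So g(11) = 0.
For heap C, compute g(0), g(1), … with moves {2, 4, 5}:
k:     0  1  2  3  4  5  6  7
g(k):  0  0  1  1  2  2  3  0
So g(7) = 0.
The value of a disjunctive sum is the nim-sum of the parts.
Combined value = 2 ⊕ 0 ⊕ 0 = 2.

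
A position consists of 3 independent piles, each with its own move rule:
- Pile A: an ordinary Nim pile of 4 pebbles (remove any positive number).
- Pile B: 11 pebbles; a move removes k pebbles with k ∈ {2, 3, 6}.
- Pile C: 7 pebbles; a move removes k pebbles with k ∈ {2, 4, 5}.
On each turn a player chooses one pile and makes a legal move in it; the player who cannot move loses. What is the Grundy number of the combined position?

Pile A is a plain Nim pile of size 4, so its Grundy value is 4.
Grundy values for pile B (subtraction set {2, 3, 6}):
g(0) = mex{} = 0
g(1) = mex{} = 0
g(2) = mex{0} = 1
g(3) = mex{0} = 1
g(4) = mex{0,1} = 2
g(5) = mex{1} = 0
g(6) = mex{0,1,2} = 3
g(7) = mex{0,2} = 1
g(8) = mex{0,1,3} = 2
g(9) = mex{1,3} = 0
g(10) = mex{1,2} = 0
g(11) = mex{0,2} = 1
So g(11) = 1.
Build the Grundy sequence for pile C with g(k) = mex{g(k−s) : s ∈ {2, 4, 5}, s ≤ k}:
k:     0  1  2  3  4  5  6  7
g(k):  0  0  1  1  2  2  3  0
So g(7) = 0.
The value of a disjunctive sum is the nim-sum of the parts.
Combined value = 4 ⊕ 1 ⊕ 0 = 5.

5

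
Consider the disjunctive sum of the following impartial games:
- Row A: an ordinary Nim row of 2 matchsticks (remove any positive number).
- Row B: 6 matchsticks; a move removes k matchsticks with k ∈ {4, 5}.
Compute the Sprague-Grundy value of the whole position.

Row A is a plain Nim row of size 2, so its Grundy value is 2.
Grundy values for row B (subtraction set {4, 5}):
k:     0  1  2  3  4  5  6
g(k):  0  0  0  0  1  1  1
So g(6) = 1.
The value of a disjunctive sum is the nim-sum of the parts.
Combined value = 2 XOR 1 = 3.

3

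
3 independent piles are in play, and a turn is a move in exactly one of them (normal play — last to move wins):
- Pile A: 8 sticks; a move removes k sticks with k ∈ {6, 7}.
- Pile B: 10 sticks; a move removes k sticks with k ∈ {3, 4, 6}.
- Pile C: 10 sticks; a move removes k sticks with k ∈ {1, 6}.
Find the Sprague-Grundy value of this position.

0

Grundy values for pile A (subtraction set {6, 7}):
g(0) = mex{} = 0
g(1) = mex{} = 0
g(2) = mex{} = 0
g(3) = mex{} = 0
g(4) = mex{} = 0
g(5) = mex{} = 0
g(6) = mex{0} = 1
g(7) = mex{0} = 1
g(8) = mex{0} = 1
So g(8) = 1.
Grundy values for pile B (subtraction set {3, 4, 6}):
g(0) = mex{} = 0
g(1) = mex{} = 0
g(2) = mex{} = 0
g(3) = mex{0} = 1
g(4) = mex{0} = 1
g(5) = mex{0} = 1
g(6) = mex{0,1} = 2
g(7) = mex{0,1} = 2
g(8) = mex{0,1} = 2
g(9) = mex{1,2} = 0
g(10) = mex{1,2} = 0
So g(10) = 0.
Grundy values for pile C (subtraction set {1, 6}):
k:     0  1  2  3  4  5  6  7  8  9 10
g(k):  0  1  0  1  0  1  2  0  1  0  1
So g(10) = 1.
By the Sprague-Grundy theorem, the Grundy value of a sum of independent games is the XOR of the component values.
Combined value = 1 XOR 0 XOR 1 = 0.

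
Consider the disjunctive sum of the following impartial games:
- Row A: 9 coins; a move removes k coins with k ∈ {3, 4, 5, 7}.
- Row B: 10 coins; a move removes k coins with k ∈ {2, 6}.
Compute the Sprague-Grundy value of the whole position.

2

Build the Grundy sequence for row A with g(k) = mex{g(k−s) : s ∈ {3, 4, 5, 7}, s ≤ k}:
g(0) = mex{} = 0
g(1) = mex{} = 0
g(2) = mex{} = 0
g(3) = mex{0} = 1
g(4) = mex{0} = 1
g(5) = mex{0} = 1
g(6) = mex{0,1} = 2
g(7) = mex{0,1} = 2
g(8) = mex{0,1} = 2
g(9) = mex{0,1,2} = 3
So g(9) = 3.
Grundy values for row B (subtraction set {2, 6}):
k:     0  1  2  3  4  5  6  7  8  9 10
g(k):  0  0  1  1  0  0  1  1  0  0  1
So g(10) = 1.
By the Sprague-Grundy theorem, the Grundy value of a sum of independent games is the XOR of the component values.
Combined value = 3 XOR 1 = 2.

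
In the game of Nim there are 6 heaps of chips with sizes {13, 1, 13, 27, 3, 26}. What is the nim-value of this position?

3

Compute the nim-sum pairwise:
13 ⊕ 1 = 12
12 ⊕ 13 = 1
1 ⊕ 27 = 26
26 ⊕ 3 = 25
25 ⊕ 26 = 3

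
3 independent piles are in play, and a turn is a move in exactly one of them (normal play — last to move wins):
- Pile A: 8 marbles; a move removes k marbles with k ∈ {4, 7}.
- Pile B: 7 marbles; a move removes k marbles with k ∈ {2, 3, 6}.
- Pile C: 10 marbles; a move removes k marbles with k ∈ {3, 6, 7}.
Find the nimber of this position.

Grundy values for pile A (subtraction set {4, 7}):
g(0) = mex{} = 0
g(1) = mex{} = 0
g(2) = mex{} = 0
g(3) = mex{} = 0
g(4) = mex{0} = 1
g(5) = mex{0} = 1
g(6) = mex{0} = 1
g(7) = mex{0} = 1
g(8) = mex{0,1} = 2
So g(8) = 2.
For pile B, compute g(0), g(1), … with moves {2, 3, 6}:
k:     0  1  2  3  4  5  6  7
g(k):  0  0  1  1  2  0  3  1
So g(7) = 1.
Build the Grundy sequence for pile C with g(k) = mex{g(k−s) : s ∈ {3, 6, 7}, s ≤ k}:
k:     0  1  2  3  4  5  6  7  8  9 10
g(k):  0  0  0  1  1  1  2  2  2  3  0
So g(10) = 0.
The value of a disjunctive sum is the nim-sum of the parts.
Combined value = 2 ⊕ 1 ⊕ 0 = 3.

3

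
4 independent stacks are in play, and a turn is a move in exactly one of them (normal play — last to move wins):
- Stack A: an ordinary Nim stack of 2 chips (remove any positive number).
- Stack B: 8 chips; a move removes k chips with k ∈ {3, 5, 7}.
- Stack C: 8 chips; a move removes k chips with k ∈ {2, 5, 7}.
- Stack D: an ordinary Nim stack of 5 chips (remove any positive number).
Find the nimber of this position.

7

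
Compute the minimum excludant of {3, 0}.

0 is in the set but 1 is not, so the mex is 1.

1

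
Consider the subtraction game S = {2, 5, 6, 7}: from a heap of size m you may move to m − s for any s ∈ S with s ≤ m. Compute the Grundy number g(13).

Grundy values for subtraction set {2, 5, 6, 7}:
g(0) = mex{} = 0
g(1) = mex{} = 0
g(2) = mex{0} = 1
g(3) = mex{0} = 1
g(4) = mex{1} = 0
g(5) = mex{0,1} = 2
g(6) = mex{0} = 1
g(7) = mex{0,1,2} = 3
g(8) = mex{0,1} = 2
g(9) = mex{0,1,3} = 2
g(10) = mex{0,1,2} = 3
g(11) = mex{0,1,2} = 3
g(12) = mex{1,2,3} = 0
g(13) = mex{1,2,3} = 0
So g(13) = 0.

0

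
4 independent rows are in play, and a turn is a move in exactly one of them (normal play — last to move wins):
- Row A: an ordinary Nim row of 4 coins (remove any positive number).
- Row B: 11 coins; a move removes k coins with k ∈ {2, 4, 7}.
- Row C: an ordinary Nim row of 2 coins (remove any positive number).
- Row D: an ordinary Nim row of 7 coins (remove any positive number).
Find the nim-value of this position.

0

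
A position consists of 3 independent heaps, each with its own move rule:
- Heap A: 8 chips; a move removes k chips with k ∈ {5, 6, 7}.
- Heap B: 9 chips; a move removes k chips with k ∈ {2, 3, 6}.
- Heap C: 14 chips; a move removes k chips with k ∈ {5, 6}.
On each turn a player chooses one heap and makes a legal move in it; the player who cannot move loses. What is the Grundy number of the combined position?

Grundy values for heap A (subtraction set {5, 6, 7}):
g(0) = mex{} = 0
g(1) = mex{} = 0
g(2) = mex{} = 0
g(3) = mex{} = 0
g(4) = mex{} = 0
g(5) = mex{0} = 1
g(6) = mex{0} = 1
g(7) = mex{0} = 1
g(8) = mex{0} = 1
So g(8) = 1.
For heap B, compute g(0), g(1), … with moves {2, 3, 6}:
g(0) = mex{} = 0
g(1) = mex{} = 0
g(2) = mex{0} = 1
g(3) = mex{0} = 1
g(4) = mex{0,1} = 2
g(5) = mex{1} = 0
g(6) = mex{0,1,2} = 3
g(7) = mex{0,2} = 1
g(8) = mex{0,1,3} = 2
g(9) = mex{1,3} = 0
So g(9) = 0.
Grundy values for heap C (subtraction set {5, 6}):
g(0) = mex{} = 0
g(1) = mex{} = 0
g(2) = mex{} = 0
g(3) = mex{} = 0
g(4) = mex{} = 0
g(5) = mex{0} = 1
g(6) = mex{0} = 1
g(7) = mex{0} = 1
g(8) = mex{0} = 1
g(9) = mex{0} = 1
g(10) = mex{0,1} = 2
g(11) = mex{1} = 0
g(12) = mex{1} = 0
g(13) = mex{1} = 0
g(14) = mex{1} = 0
So g(14) = 0.
By the Sprague-Grundy theorem, the Grundy value of a sum of independent games is the XOR of the component values.
Combined value = 1 ⊕ 0 ⊕ 0 = 1.

1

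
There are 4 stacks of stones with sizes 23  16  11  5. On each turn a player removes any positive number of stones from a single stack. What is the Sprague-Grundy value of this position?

9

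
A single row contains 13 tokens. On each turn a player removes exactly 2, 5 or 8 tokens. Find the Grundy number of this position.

1

Compute g(0), g(1), … for moves {2, 5, 8}:
g(0) = mex{} = 0
g(1) = mex{} = 0
g(2) = mex{0} = 1
g(3) = mex{0} = 1
g(4) = mex{1} = 0
g(5) = mex{0,1} = 2
g(6) = mex{0} = 1
g(7) = mex{1,2} = 0
g(8) = mex{0,1} = 2
g(9) = mex{0} = 1
g(10) = mex{1,2} = 0
g(11) = mex{1} = 0
g(12) = mex{0} = 1
g(13) = mex{0,2} = 1
So g(13) = 1.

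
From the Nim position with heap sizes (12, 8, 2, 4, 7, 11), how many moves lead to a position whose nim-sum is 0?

Write each in binary and XOR column by column:
  1100  (12)
  1000  (8)
  0010  (2)
  0100  (4)
  0111  (7)
  1011  (11)
  ----
  1110  (14)
The overall nim-sum is X = 14. A heap of size p has a winning move iff p XOR X < p (reduce it to p XOR X).
  12: 12 XOR 14 = 2 < 12 — winning move (to 2).
  8: 8 XOR 14 = 6 < 8 — winning move (to 6).
  2: 2 XOR 14 = 12 ≥ 2 — no move.
  4: 4 XOR 14 = 10 ≥ 4 — no move.
  7: 7 XOR 14 = 9 ≥ 7 — no move.
  11: 11 XOR 14 = 5 < 11 — winning move (to 5).
That gives 3 winning moves.

3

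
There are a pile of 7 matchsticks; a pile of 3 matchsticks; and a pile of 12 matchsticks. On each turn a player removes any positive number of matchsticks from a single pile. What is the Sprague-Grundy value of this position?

8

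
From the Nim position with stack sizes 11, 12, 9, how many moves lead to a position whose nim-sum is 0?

3

Compute the nim-sum pairwise:
11 XOR 12 = 7
7 XOR 9 = 14
The overall nim-sum is X = 14. A stack of size p has a winning move iff p XOR X < p (reduce it to p XOR X).
  11: 11 XOR 14 = 5 < 11 — winning move (to 5).
  12: 12 XOR 14 = 2 < 12 — winning move (to 2).
  9: 9 XOR 14 = 7 < 9 — winning move (to 7).
That gives 3 winning moves.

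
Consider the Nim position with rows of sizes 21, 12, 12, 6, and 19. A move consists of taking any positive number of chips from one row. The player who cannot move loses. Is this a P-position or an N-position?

P-position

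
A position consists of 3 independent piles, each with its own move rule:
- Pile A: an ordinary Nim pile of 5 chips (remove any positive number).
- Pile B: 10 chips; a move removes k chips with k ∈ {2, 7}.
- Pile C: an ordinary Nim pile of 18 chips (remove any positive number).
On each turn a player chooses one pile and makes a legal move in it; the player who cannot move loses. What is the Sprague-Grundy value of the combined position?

23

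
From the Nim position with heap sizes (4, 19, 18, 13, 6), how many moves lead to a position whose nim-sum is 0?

1

Nim-sum: 4 ⊕ 19 ⊕ 18 ⊕ 13 ⊕ 6 = 14.
The overall nim-sum is X = 14. A heap of size p has a winning move iff p XOR X < p (reduce it to p XOR X).
  4: 4 XOR 14 = 10 ≥ 4 — no move.
  19: 19 XOR 14 = 29 ≥ 19 — no move.
  18: 18 XOR 14 = 28 ≥ 18 — no move.
  13: 13 XOR 14 = 3 < 13 — winning move (to 3).
  6: 6 XOR 14 = 8 ≥ 6 — no move.
That gives 1 winning move.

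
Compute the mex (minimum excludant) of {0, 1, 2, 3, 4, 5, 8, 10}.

The values 0, 1, 2, 3, 4, 5 are all present; 6 is the first non-negative integer missing from the set.

6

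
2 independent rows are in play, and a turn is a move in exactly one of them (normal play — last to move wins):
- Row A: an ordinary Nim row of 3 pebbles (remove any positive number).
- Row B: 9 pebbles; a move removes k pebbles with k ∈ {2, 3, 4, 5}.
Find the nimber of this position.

Row A is a plain Nim row of size 3, so its Grundy value is 3.
Grundy values for row B (subtraction set {2, 3, 4, 5}):
k:     0  1  2  3  4  5  6  7  8  9
g(k):  0  0  1  1  2  2  3  0  0  1
So g(9) = 1.
The value of a disjunctive sum is the nim-sum of the parts.
Combined value = 3 XOR 1 = 2.

2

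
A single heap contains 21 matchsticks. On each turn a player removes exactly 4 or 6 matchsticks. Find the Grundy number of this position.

0

Build the Grundy sequence with g(k) = mex{g(k−s) : s ∈ {4, 6}, s ≤ k}:
k:     0  1  2  3  4  5  6  7  8  9 10 11 12 13 14 15 16 17 18 19 20 21
g(k):  0  0  0  0  1  1  1  1  2  2  0  0  0  0  1  1  1  1  2  2  0  0
So g(21) = 0.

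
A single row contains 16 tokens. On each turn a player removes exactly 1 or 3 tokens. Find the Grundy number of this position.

0

Build the Grundy sequence with g(k) = mex{g(k−s) : s ∈ {1, 3}, s ≤ k}:
k:     0  1  2  3  4  5  6  7  8  9 10 11 12 13 14 15 16
g(k):  0  1  0  1  0  1  0  1  0  1  0  1  0  1  0  1  0
So g(16) = 0.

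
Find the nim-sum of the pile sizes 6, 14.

8

Compute the nim-sum pairwise:
6 ^ 14 = 8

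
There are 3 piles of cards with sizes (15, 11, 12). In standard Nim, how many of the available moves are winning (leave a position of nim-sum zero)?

3

Nim-sum: 15 ^ 11 ^ 12 = 8.
The overall nim-sum is X = 8. A pile of size p has a winning move iff p XOR X < p (reduce it to p XOR X).
  15: 15 XOR 8 = 7 < 15 — winning move (to 7).
  11: 11 XOR 8 = 3 < 11 — winning move (to 3).
  12: 12 XOR 8 = 4 < 12 — winning move (to 4).
That gives 3 winning moves.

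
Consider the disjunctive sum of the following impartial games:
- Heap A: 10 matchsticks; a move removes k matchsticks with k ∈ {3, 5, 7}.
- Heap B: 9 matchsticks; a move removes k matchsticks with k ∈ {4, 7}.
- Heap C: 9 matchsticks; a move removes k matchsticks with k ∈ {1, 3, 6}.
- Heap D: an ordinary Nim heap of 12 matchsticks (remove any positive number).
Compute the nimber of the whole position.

For heap A, compute g(0), g(1), … with moves {3, 5, 7}:
k:     0  1  2  3  4  5  6  7  8  9 10
g(k):  0  0  0  1  1  1  2  2  2  3  0
So g(10) = 0.
For heap B, compute g(0), g(1), … with moves {4, 7}:
g(0) = mex{} = 0
g(1) = mex{} = 0
g(2) = mex{} = 0
g(3) = mex{} = 0
g(4) = mex{0} = 1
g(5) = mex{0} = 1
g(6) = mex{0} = 1
g(7) = mex{0} = 1
g(8) = mex{0,1} = 2
g(9) = mex{0,1} = 2
So g(9) = 2.
Build the Grundy sequence for heap C with g(k) = mex{g(k−s) : s ∈ {1, 3, 6}, s ≤ k}:
g(0) = mex{} = 0
g(1) = mex{0} = 1
g(2) = mex{1} = 0
g(3) = mex{0} = 1
g(4) = mex{1} = 0
g(5) = mex{0} = 1
g(6) = mex{0,1} = 2
g(7) = mex{0,1,2} = 3
g(8) = mex{0,1,3} = 2
g(9) = mex{1,2} = 0
So g(9) = 0.
Heap D is a plain Nim heap of size 12, so its Grundy value is 12.
By the Sprague-Grundy theorem, the Grundy value of a sum of independent games is the XOR of the component values.
Combined value = 0 XOR 2 XOR 0 XOR 12 = 14.

14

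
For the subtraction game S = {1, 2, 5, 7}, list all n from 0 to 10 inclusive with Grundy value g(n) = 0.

0, 3, 6, 9

Build the Grundy sequence with g(k) = mex{g(k−s) : s ∈ {1, 2, 5, 7}, s ≤ k}:
g(0) = mex{} = 0
g(1) = mex{0} = 1
g(2) = mex{0,1} = 2
g(3) = mex{1,2} = 0
g(4) = mex{0,2} = 1
g(5) = mex{0,1} = 2
g(6) = mex{1,2} = 0
g(7) = mex{0,2} = 1
g(8) = mex{0,1} = 2
g(9) = mex{1,2} = 0
g(10) = mex{0,2} = 1
The P-positions (g = 0) in 0..10 are 0, 3, 6, 9.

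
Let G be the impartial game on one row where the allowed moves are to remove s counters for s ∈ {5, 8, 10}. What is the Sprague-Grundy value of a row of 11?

Grundy values for subtraction set {5, 8, 10}:
k:     0  1  2  3  4  5  6  7  8  9 10 11
g(k):  0  0  0  0  0  1  1  1  1  1  2  2
So g(11) = 2.

2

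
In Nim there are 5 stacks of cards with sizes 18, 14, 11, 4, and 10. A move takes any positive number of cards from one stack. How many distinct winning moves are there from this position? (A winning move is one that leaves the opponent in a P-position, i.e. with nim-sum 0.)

1

Compute the nim-sum pairwise:
18 XOR 14 = 28
28 XOR 11 = 23
23 XOR 4 = 19
19 XOR 10 = 25
The overall nim-sum is X = 25. A stack of size p has a winning move iff p XOR X < p (reduce it to p XOR X).
  18: 18 XOR 25 = 11 < 18 — winning move (to 11).
  14: 14 XOR 25 = 23 ≥ 14 — no move.
  11: 11 XOR 25 = 18 ≥ 11 — no move.
  4: 4 XOR 25 = 29 ≥ 4 — no move.
  10: 10 XOR 25 = 19 ≥ 10 — no move.
That gives 1 winning move.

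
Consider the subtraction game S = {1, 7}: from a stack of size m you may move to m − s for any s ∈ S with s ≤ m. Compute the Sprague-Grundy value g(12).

Build the Grundy sequence with g(k) = mex{g(k−s) : s ∈ {1, 7}, s ≤ k}:
k:     0  1  2  3  4  5  6  7  8  9 10 11 12
g(k):  0  1  0  1  0  1  0  1  0  1  0  1  0
So g(12) = 0.

0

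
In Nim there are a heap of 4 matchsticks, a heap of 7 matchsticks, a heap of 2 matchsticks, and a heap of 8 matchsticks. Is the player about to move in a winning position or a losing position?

Nim-sum: 4 ⊕ 7 ⊕ 2 ⊕ 8 = 9.
The nim-sum is 9 ≠ 0, so this is an N-position: the player to move can win.

Winning position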